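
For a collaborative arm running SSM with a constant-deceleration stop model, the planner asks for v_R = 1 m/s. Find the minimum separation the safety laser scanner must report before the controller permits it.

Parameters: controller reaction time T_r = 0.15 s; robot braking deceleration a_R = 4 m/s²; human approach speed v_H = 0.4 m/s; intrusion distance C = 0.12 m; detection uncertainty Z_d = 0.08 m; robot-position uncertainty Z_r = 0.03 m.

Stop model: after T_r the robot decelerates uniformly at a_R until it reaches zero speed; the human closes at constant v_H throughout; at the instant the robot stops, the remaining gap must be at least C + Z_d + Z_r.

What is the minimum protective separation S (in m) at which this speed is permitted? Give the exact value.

S_min = 133/200 m = 0.6650 m

stop time T_s = 1/4 = 0.2500 s
robot covers v_R·T_r = 1.0000·0.1500 = 0.1500 m before braking
robot under decel: 1.0000²/(2·4.0000) = 0.1250 m
human closes 0.4000·0.4000 = 0.1600 m
margins: 0.1200+0.0800+0.0300 = 0.2300 m
S_min ≈ 0.1500+0.1250+0.1600+0.2300  ⇒  S_min = 133/200 m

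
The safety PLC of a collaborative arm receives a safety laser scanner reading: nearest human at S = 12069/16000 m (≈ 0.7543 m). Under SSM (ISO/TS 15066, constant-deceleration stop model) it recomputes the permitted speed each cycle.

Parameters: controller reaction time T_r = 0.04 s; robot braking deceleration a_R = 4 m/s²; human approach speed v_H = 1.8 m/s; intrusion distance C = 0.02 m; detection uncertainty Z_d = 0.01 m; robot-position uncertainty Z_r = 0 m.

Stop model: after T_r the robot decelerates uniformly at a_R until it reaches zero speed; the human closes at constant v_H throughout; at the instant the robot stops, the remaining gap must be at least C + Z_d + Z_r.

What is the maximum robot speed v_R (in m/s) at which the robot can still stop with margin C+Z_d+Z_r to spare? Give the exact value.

quadratic (1/8)·v² + (49/100)·v + (-10437/16000) = 0
  disc = (49/100)² − 4·(1/8)·(-10437/16000) = 90601/160000 ; √disc = 301/400
  v_R = (−(49/100) + 301/400) / (2·(1/8)) = 21/20 m/s
check:
braking lasts T_s = (21/20)/4 = 0.2625 s
robot in T_r: 1.0500·0.0400 = 0.0420 m
robot under decel: 1.0500²/(2·4.0000) = 0.1378 m
person approaches 1.8000·(0.0400+0.2625) = 0.5445 m
margins: 0.0200+0.0100+0.0000 = 0.0300 m
sum ≈ 0.0420+0.1378+0.5445+0.0300 ≈ 0.7543 m = S ✓

v_R_max = 21/20 m/s = 1.0500 m/s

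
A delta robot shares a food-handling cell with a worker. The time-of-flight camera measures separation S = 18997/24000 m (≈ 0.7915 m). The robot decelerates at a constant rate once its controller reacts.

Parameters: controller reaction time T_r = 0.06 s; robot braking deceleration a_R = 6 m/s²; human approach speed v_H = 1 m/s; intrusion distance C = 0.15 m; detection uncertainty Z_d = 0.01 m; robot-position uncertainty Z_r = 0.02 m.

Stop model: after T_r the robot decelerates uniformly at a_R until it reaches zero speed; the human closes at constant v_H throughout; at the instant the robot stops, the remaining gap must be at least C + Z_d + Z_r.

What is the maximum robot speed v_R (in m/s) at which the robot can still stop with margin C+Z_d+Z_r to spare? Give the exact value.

v_R_max = 31/20 m/s = 1.5500 m/s

collect terms ⇒ (1/12)·v_R² + (17/75)·v_R + (-13237/24000) = 0
  disc = (17/75)² − 4·(1/12)·(-13237/24000) = 9409/40000 ; √disc = 97/200
  v_R = (−(17/75) + 97/200) / (2·(1/12)) = 31/20 m/s
check:
stop time T_s = (31/20)/6 = 0.2583 s
robot covers v_R·T_r = 1.5500·0.0600 = 0.0930 m before braking
robot covers 1.5500·0.2583 − ½·6.0000·0.2583² = 0.2002 m while stopping
human closes 1.0000·0.3183 = 0.3183 m
residual clearance needed = 0.1500+0.0100+0.0200 = 0.1800 m
sum ≈ 0.0930+0.2002+0.3183+0.1800 ≈ 0.7915 m = S ✓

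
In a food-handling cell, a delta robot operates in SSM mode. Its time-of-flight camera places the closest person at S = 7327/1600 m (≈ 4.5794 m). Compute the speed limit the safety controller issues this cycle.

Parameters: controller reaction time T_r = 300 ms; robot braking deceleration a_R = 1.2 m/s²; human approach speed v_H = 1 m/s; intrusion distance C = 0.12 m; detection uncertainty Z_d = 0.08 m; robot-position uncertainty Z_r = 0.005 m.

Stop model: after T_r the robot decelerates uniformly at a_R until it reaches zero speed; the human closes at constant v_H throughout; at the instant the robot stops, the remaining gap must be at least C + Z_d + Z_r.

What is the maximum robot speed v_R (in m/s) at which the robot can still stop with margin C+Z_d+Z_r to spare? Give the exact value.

v_R_max = 41/20 m/s = 2.0500 m/s

quadratic (5/12)·v² + (17/15)·v + (-6519/1600) = 0
  disc = (17/15)² − 4·(5/12)·(-6519/1600) = 116281/14400 ; √disc = 341/120
  v_R = (−(17/15) + 341/120) / (2·(5/12)) = 41/20 m/s
check:
T_s = v_R/a_R = (41/20)/(6/5) = 1.7083 s
robot in T_r: 2.0500·0.3000 = 0.6150 m
robot under decel: 2.0500²/(2·1.2000) = 1.7510 m
human closes 1.0000·2.0083 = 2.0083 m
residual clearance needed = 0.1200+0.0800+0.0050 = 0.2050 m
sum ≈ 0.6150+1.7510+2.0083+0.2050 ≈ 4.5794 m = S ✓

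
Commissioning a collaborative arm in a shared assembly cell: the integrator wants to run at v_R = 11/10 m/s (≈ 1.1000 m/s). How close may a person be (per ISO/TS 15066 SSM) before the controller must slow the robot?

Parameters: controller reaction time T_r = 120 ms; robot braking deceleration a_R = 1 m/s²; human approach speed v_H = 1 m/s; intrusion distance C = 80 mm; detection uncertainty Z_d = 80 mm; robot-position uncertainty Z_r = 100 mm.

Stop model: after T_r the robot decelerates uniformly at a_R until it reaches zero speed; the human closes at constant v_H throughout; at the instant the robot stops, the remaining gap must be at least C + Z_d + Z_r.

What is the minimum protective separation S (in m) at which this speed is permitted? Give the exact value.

S_min = 2217/1000 m = 2.2170 m

stop time T_s = (11/10)/1 = 1.1000 s
reaction-phase robot travel = 1.1000·0.1200 = 0.1320 m
robot covers 1.1000·1.1000 − ½·1.0000·1.1000² = 0.6050 m while stopping
human closes 1.0000·1.2200 = 1.2200 m
residual clearance needed = 0.0800+0.0800+0.1000 = 0.2600 m
S_min ≈ 0.1320+0.6050+1.2200+0.2600  ⇒  S_min = 2217/1000 m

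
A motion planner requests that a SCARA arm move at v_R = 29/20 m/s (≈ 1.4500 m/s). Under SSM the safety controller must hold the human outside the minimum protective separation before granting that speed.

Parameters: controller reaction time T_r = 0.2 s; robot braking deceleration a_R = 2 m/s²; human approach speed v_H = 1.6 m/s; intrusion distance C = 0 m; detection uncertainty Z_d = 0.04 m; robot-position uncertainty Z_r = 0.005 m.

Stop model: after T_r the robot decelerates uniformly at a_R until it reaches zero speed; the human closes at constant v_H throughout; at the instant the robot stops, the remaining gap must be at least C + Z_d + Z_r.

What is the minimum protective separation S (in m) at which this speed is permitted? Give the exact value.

braking lasts T_s = (29/20)/2 = 0.7250 s
reaction-phase robot travel = 1.4500·0.2000 = 0.2900 m
robot under decel: 1.4500²/(2·2.0000) = 0.5256 m
human closes 1.6000·0.9250 = 1.4800 m
margins: 0.0000+0.0400+0.0050 = 0.0450 m
S_min ≈ 0.2900+0.5256+1.4800+0.0450  ⇒  S_min = 749/320 m

S_min = 749/320 m = 2.3406 m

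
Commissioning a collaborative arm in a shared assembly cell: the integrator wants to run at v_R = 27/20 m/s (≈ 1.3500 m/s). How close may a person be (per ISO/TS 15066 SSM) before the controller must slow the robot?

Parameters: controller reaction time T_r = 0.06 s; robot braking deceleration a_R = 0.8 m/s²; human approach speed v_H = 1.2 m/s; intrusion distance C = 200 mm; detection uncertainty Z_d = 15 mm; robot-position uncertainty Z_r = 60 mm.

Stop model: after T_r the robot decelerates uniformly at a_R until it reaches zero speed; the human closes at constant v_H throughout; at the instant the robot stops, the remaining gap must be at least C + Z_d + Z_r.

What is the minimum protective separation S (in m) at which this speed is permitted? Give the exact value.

S_min = 57473/16000 m = 3.5921 m

stop time T_s = (27/20)/(4/5) = 1.6875 s
robot covers v_R·T_r = 1.3500·0.0600 = 0.0810 m before braking
robot covers 1.3500·1.6875 − ½·0.8000·1.6875² = 1.1391 m while stopping
person approaches 1.2000·(0.0600+1.6875) = 2.0970 m
residual clearance needed = 0.2000+0.0150+0.0600 = 0.2750 m
S_min ≈ 0.0810+1.1391+2.0970+0.2750  ⇒  S_min = 57473/16000 m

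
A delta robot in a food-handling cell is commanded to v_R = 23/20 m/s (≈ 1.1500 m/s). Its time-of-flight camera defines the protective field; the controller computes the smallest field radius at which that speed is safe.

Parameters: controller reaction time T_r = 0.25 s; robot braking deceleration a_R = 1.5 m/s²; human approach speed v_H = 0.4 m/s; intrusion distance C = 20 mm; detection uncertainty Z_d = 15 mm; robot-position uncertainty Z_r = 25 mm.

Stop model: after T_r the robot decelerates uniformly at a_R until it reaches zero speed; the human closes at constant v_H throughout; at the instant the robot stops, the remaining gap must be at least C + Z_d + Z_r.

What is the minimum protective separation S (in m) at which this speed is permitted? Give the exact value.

braking lasts T_s = (23/20)/(3/2) = 0.7667 s
robot in T_r: 1.1500·0.2500 = 0.2875 m
braking distance = 1.1500²/(2·1.5000) = 0.4408 m
human closes 0.4000·1.0167 = 0.4067 m
margins: 0.0200+0.0150+0.0250 = 0.0600 m
S_min ≈ 0.2875+0.4408+0.4067+0.0600  ⇒  S_min = 239/200 m

S_min = 239/200 m = 1.1950 m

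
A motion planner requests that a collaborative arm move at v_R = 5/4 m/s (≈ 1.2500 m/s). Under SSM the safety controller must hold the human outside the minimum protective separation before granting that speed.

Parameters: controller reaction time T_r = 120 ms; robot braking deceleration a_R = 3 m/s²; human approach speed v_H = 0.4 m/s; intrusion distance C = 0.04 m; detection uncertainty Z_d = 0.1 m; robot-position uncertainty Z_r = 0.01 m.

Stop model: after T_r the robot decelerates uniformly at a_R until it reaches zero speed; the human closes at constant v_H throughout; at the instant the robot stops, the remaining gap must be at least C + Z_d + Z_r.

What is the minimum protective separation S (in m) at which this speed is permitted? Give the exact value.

S_min = 9301/12000 m = 0.7751 m

braking lasts T_s = (5/4)/3 = 0.4167 s
robot in T_r: 1.2500·0.1200 = 0.1500 m
braking distance = 1.2500²/(2·3.0000) = 0.2604 m
human closes 0.4000·0.5367 = 0.2147 m
margins: 0.0400+0.1000+0.0100 = 0.1500 m
S_min ≈ 0.1500+0.2604+0.2147+0.1500  ⇒  S_min = 9301/12000 m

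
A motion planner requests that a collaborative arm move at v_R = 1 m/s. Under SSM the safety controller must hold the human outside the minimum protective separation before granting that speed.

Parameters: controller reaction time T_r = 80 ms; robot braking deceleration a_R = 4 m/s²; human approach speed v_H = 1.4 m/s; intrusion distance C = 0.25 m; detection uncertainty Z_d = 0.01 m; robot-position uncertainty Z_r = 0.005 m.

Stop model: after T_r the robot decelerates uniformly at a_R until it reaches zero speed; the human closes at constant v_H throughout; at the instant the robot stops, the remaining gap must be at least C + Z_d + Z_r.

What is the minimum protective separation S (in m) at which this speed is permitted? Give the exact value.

S_min = 233/250 m = 0.9320 m

T_s = v_R/a_R = 1/4 = 0.2500 s
robot covers v_R·T_r = 1.0000·0.0800 = 0.0800 m before braking
braking distance = 1.0000²/(2·4.0000) = 0.1250 m
human over T_r+T_s: 1.4000·(0.0800+0.2500) = 0.4620 m
margins: 0.2500+0.0100+0.0050 = 0.2650 m
S_min ≈ 0.0800+0.1250+0.4620+0.2650  ⇒  S_min = 233/250 m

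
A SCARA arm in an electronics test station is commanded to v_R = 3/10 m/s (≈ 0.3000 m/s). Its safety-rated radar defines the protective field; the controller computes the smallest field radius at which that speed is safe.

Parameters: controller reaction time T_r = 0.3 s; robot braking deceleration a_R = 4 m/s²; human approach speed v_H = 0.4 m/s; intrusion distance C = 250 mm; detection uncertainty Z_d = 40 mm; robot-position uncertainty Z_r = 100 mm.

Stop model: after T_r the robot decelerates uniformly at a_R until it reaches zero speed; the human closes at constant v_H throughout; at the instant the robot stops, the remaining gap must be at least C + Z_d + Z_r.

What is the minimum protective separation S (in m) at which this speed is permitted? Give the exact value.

S_min = 513/800 m = 0.6412 m

braking lasts T_s = (3/10)/4 = 0.0750 s
robot covers v_R·T_r = 0.3000·0.3000 = 0.0900 m before braking
robot covers 0.3000·0.0750 − ½·4.0000·0.0750² = 0.0112 m while stopping
human closes 0.4000·0.3750 = 0.1500 m
margins: 0.2500+0.0400+0.1000 = 0.3900 m
S_min ≈ 0.0900+0.0112+0.1500+0.3900  ⇒  S_min = 513/800 m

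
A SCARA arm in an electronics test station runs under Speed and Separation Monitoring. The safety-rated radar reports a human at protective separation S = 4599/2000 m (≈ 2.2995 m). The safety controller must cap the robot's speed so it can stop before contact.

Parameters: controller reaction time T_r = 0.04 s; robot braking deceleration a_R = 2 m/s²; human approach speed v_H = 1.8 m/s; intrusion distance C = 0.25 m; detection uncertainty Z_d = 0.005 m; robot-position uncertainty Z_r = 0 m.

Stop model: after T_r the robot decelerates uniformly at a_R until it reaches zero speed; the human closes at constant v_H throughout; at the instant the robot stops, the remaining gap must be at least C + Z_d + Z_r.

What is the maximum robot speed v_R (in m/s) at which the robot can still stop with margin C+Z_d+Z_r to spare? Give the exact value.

at the boundary: (1/4)·v² + (47/50)·v + (-789/400) = 0
  disc = (47/50)² − 4·(1/4)·(-789/400) = 28561/10000 ; √disc = 169/100
  v_R = (−(47/50) + 169/100) / (2·(1/4)) = 3/2 m/s
check:
stop time T_s = (3/2)/2 = 0.7500 s
robot covers v_R·T_r = 1.5000·0.0400 = 0.0600 m before braking
robot under decel: 1.5000²/(2·2.0000) = 0.5625 m
human over T_r+T_s: 1.8000·(0.0400+0.7500) = 1.4220 m
residual clearance needed = 0.2500+0.0050+0.0000 = 0.2550 m
sum ≈ 0.0600+0.5625+1.4220+0.2550 ≈ 2.2995 m = S ✓

v_R_max = 3/2 m/s = 1.5000 m/s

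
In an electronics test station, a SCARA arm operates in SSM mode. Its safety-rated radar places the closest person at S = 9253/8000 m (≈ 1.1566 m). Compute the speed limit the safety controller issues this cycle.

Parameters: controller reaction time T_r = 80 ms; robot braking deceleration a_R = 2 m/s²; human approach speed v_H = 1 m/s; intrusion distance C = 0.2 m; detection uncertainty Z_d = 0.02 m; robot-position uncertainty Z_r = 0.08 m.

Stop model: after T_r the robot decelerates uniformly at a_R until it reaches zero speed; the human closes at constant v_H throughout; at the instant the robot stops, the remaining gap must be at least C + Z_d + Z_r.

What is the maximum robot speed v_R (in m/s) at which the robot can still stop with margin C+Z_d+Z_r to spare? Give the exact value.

v_R_max = 19/20 m/s = 0.9500 m/s

quadratic (1/4)·v² + (29/50)·v + (-6213/8000) = 0
  disc = (29/50)² − 4·(1/4)·(-6213/8000) = 44521/40000 ; √disc = 211/200
  v_R = (−(29/50) + 211/200) / (2·(1/4)) = 19/20 m/s
check:
braking lasts T_s = (19/20)/2 = 0.4750 s
robot in T_r: 0.9500·0.0800 = 0.0760 m
robot under decel: 0.9500²/(2·2.0000) = 0.2256 m
person approaches 1.0000·(0.0800+0.4750) = 0.5550 m
C+Z_d+Z_r = 0.2000+0.0200+0.0800 = 0.3000 m
sum ≈ 0.0760+0.2256+0.5550+0.3000 ≈ 1.1566 m = S ✓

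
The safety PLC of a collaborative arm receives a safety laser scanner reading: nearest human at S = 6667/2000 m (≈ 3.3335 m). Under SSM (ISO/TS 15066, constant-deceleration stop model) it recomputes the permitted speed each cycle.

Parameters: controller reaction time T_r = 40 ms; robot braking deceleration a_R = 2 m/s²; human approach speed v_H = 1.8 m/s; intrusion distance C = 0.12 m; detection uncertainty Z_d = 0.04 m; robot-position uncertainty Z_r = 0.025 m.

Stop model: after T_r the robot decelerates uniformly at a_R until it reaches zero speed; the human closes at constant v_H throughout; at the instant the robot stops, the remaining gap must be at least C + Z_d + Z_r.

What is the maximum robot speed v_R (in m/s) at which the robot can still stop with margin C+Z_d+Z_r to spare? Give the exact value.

quadratic (1/4)·v² + (47/50)·v + (-6153/2000) = 0
  disc = (47/50)² − 4·(1/4)·(-6153/2000) = 39601/10000 ; √disc = 199/100
  v_R = (−(47/50) + 199/100) / (2·(1/4)) = 21/10 m/s
check:
stop time T_s = (21/10)/2 = 1.0500 s
robot covers v_R·T_r = 2.1000·0.0400 = 0.0840 m before braking
robot covers 2.1000·1.0500 − ½·2.0000·1.0500² = 1.1025 m while stopping
person approaches 1.8000·(0.0400+1.0500) = 1.9620 m
margins: 0.1200+0.0400+0.0250 = 0.1850 m
sum ≈ 0.0840+1.1025+1.9620+0.1850 ≈ 3.3335 m = S ✓

v_R_max = 21/10 m/s = 2.1000 m/s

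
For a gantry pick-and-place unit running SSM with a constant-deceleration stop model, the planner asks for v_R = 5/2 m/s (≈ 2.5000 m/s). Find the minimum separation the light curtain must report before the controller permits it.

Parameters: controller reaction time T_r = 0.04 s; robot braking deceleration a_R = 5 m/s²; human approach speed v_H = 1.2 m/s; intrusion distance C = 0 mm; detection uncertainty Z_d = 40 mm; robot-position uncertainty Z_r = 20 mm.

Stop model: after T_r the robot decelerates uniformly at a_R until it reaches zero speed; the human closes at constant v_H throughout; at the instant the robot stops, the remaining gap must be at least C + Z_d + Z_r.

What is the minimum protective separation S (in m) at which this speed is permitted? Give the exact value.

braking lasts T_s = (5/2)/5 = 0.5000 s
robot in T_r: 2.5000·0.0400 = 0.1000 m
robot under decel: 2.5000²/(2·5.0000) = 0.6250 m
human over T_r+T_s: 1.2000·(0.0400+0.5000) = 0.6480 m
margins: 0.0000+0.0400+0.0200 = 0.0600 m
S_min ≈ 0.1000+0.6250+0.6480+0.0600  ⇒  S_min = 1433/1000 m

S_min = 1433/1000 m = 1.4330 m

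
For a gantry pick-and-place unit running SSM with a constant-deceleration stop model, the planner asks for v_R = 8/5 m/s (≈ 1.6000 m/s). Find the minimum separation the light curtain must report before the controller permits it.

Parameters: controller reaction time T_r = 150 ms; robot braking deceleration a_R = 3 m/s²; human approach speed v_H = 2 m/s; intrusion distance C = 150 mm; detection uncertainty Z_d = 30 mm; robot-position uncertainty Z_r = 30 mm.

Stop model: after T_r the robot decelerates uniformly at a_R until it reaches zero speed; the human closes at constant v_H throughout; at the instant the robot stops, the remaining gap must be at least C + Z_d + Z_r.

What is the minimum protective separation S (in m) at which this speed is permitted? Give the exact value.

S_min = 673/300 m = 2.2433 m

braking lasts T_s = (8/5)/3 = 0.5333 s
robot covers v_R·T_r = 1.6000·0.1500 = 0.2400 m before braking
robot under decel: 1.6000²/(2·3.0000) = 0.4267 m
person approaches 2.0000·(0.1500+0.5333) = 1.3667 m
margins: 0.1500+0.0300+0.0300 = 0.2100 m
S_min ≈ 0.2400+0.4267+1.3667+0.2100  ⇒  S_min = 673/300 m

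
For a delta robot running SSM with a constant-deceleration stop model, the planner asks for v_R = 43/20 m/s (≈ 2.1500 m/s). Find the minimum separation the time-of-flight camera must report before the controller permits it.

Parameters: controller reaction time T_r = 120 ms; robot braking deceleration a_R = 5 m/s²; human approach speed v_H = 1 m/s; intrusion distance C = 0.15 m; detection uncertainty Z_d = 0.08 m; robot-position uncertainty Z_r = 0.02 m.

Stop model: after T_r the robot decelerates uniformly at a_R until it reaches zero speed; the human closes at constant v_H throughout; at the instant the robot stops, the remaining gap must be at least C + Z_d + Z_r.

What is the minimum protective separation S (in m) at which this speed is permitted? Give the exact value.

braking lasts T_s = (43/20)/5 = 0.4300 s
robot covers v_R·T_r = 2.1500·0.1200 = 0.2580 m before braking
robot under decel: 2.1500²/(2·5.0000) = 0.4622 m
human closes 1.0000·0.5500 = 0.5500 m
residual clearance needed = 0.1500+0.0800+0.0200 = 0.2500 m
S_min ≈ 0.2580+0.4622+0.5500+0.2500  ⇒  S_min = 6081/4000 m

S_min = 6081/4000 m = 1.5203 m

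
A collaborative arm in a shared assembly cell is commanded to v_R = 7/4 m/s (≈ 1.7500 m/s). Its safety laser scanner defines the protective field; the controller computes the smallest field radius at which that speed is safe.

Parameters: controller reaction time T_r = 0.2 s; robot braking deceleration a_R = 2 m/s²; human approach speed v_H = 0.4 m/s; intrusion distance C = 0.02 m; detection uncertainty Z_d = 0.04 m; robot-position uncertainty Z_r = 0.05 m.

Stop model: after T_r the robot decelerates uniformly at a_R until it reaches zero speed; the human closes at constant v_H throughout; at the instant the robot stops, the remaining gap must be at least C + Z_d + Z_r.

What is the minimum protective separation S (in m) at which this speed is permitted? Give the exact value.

S_min = 2649/1600 m = 1.6556 m

braking lasts T_s = (7/4)/2 = 0.8750 s
robot covers v_R·T_r = 1.7500·0.2000 = 0.3500 m before braking
robot under decel: 1.7500²/(2·2.0000) = 0.7656 m
person approaches 0.4000·(0.2000+0.8750) = 0.4300 m
margins: 0.0200+0.0400+0.0500 = 0.1100 m
S_min ≈ 0.3500+0.7656+0.4300+0.1100  ⇒  S_min = 2649/1600 m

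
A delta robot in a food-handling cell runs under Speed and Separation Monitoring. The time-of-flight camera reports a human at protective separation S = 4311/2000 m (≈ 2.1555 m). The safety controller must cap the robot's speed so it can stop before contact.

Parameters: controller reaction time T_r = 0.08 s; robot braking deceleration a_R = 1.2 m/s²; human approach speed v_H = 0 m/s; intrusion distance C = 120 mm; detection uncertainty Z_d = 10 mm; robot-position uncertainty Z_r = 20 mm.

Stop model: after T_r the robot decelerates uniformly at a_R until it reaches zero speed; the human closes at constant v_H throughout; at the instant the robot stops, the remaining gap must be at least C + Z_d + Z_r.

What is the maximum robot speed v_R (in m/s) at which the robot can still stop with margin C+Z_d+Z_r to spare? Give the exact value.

at the boundary: (5/12)·v² + (2/25)·v + (-4011/2000) = 0
  disc = (2/25)² − 4·(5/12)·(-4011/2000) = 33489/10000 ; √disc = 183/100
  v_R = (−(2/25) + 183/100) / (2·(5/12)) = 21/10 m/s
check:
stop time T_s = (21/10)/(6/5) = 1.7500 s
robot in T_r: 2.1000·0.0800 = 0.1680 m
robot covers 2.1000·1.7500 − ½·1.2000·1.7500² = 1.8375 m while stopping
human over T_r+T_s: 0.0000·(0.0800+1.7500) = 0.0000 m
residual clearance needed = 0.1200+0.0100+0.0200 = 0.1500 m
sum ≈ 0.1680+1.8375+0.0000+0.1500 ≈ 2.1555 m = S ✓

v_R_max = 21/10 m/s = 2.1000 m/s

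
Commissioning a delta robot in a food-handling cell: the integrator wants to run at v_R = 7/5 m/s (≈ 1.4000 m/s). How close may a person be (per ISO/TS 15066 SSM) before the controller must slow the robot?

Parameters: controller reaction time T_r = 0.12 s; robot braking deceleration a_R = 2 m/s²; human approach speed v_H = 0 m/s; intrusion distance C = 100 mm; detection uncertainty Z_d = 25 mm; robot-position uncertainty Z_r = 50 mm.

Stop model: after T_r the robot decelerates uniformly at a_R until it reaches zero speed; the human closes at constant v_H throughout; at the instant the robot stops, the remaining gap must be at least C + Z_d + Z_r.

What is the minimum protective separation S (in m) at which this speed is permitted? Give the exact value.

S_min = 833/1000 m = 0.8330 m

T_s = v_R/a_R = (7/5)/2 = 0.7000 s
reaction-phase robot travel = 1.4000·0.1200 = 0.1680 m
robot under decel: 1.4000²/(2·2.0000) = 0.4900 m
human closes 0.0000·0.8200 = 0.0000 m
margins: 0.1000+0.0250+0.0500 = 0.1750 m
S_min ≈ 0.1680+0.4900+0.0000+0.1750  ⇒  S_min = 833/1000 m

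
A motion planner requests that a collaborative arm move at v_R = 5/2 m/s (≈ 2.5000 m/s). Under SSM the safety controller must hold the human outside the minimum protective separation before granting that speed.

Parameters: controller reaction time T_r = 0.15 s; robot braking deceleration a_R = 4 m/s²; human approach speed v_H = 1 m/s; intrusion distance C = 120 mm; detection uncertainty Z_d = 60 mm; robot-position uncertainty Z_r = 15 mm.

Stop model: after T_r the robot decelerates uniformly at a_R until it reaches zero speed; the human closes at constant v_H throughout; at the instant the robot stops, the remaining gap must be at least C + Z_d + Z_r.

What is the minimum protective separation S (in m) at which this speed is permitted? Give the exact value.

braking lasts T_s = (5/2)/4 = 0.6250 s
reaction-phase robot travel = 2.5000·0.1500 = 0.3750 m
robot covers 2.5000·0.6250 − ½·4.0000·0.6250² = 0.7812 m while stopping
human over T_r+T_s: 1.0000·(0.1500+0.6250) = 0.7750 m
margins: 0.1200+0.0600+0.0150 = 0.1950 m
S_min ≈ 0.3750+0.7812+0.7750+0.1950  ⇒  S_min = 1701/800 m

S_min = 1701/800 m = 2.1263 m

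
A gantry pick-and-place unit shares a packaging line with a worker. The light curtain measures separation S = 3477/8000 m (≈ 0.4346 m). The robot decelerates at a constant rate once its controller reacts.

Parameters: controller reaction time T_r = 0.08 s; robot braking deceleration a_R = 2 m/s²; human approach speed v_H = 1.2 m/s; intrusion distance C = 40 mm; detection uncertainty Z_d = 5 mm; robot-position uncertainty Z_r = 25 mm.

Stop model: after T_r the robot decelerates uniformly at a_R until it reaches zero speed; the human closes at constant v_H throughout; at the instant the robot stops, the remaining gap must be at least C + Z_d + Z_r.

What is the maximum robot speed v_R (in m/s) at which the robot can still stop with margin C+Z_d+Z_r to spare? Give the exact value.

v_R_max = 7/20 m/s = 0.3500 m/s

at the boundary: (1/4)·v² + (17/25)·v + (-2149/8000) = 0
  disc = (17/25)² − 4·(1/4)·(-2149/8000) = 29241/40000 ; √disc = 171/200
  v_R = (−(17/25) + 171/200) / (2·(1/4)) = 7/20 m/s
check:
braking lasts T_s = (7/20)/2 = 0.1750 s
robot in T_r: 0.3500·0.0800 = 0.0280 m
braking distance = 0.3500²/(2·2.0000) = 0.0306 m
person approaches 1.2000·(0.0800+0.1750) = 0.3060 m
residual clearance needed = 0.0400+0.0050+0.0250 = 0.0700 m
sum ≈ 0.0280+0.0306+0.3060+0.0700 ≈ 0.4346 m = S ✓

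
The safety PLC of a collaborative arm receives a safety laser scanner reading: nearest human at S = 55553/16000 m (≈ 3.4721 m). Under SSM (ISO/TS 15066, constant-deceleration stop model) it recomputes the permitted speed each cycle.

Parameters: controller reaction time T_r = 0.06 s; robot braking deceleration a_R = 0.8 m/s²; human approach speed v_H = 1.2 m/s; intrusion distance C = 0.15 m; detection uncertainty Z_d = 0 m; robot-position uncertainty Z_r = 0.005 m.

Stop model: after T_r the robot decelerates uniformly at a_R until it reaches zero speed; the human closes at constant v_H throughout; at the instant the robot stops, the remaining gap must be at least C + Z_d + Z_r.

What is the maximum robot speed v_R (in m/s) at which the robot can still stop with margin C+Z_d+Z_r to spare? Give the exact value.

v_R_max = 27/20 m/s = 1.3500 m/s

at the boundary: (5/8)·v² + (39/25)·v + (-51921/16000) = 0
  disc = (39/25)² − 4·(5/8)·(-51921/16000) = 1687401/160000 ; √disc = 1299/400
  v_R = (−(39/25) + 1299/400) / (2·(5/8)) = 27/20 m/s
check:
braking lasts T_s = (27/20)/(4/5) = 1.6875 s
robot in T_r: 1.3500·0.0600 = 0.0810 m
braking distance = 1.3500²/(2·0.8000) = 1.1391 m
human over T_r+T_s: 1.2000·(0.0600+1.6875) = 2.0970 m
margins: 0.1500+0.0000+0.0050 = 0.1550 m
sum ≈ 0.0810+1.1391+2.0970+0.1550 ≈ 3.4721 m = S ✓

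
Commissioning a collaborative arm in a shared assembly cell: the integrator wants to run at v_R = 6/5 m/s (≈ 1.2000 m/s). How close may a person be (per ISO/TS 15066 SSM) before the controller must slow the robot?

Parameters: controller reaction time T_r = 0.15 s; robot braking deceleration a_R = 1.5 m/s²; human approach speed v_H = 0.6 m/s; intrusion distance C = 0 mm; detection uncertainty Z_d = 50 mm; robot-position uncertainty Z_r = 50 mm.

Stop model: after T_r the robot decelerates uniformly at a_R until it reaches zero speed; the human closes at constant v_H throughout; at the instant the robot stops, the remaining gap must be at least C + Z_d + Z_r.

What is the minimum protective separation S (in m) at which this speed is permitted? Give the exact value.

S_min = 133/100 m = 1.3300 m

T_s = v_R/a_R = (6/5)/(3/2) = 0.8000 s
reaction-phase robot travel = 1.2000·0.1500 = 0.1800 m
robot covers 1.2000·0.8000 − ½·1.5000·0.8000² = 0.4800 m while stopping
human over T_r+T_s: 0.6000·(0.1500+0.8000) = 0.5700 m
C+Z_d+Z_r = 0.0000+0.0500+0.0500 = 0.1000 m
S_min ≈ 0.1800+0.4800+0.5700+0.1000  ⇒  S_min = 133/100 m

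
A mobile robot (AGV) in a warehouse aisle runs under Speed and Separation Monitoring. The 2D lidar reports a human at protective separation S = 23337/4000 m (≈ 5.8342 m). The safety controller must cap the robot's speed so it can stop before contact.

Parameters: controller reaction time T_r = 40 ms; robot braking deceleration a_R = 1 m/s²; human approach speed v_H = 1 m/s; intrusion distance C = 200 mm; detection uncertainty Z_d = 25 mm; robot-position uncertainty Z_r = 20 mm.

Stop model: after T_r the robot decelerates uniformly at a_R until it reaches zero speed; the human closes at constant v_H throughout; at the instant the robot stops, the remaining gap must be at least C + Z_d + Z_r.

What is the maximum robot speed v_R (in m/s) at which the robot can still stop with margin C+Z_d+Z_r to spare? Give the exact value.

v_R_max = 49/20 m/s = 2.4500 m/s

at the boundary: (1/2)·v² + (26/25)·v + (-22197/4000) = 0
  disc = (26/25)² − 4·(1/2)·(-22197/4000) = 121801/10000 ; √disc = 349/100
  v_R = (−(26/25) + 349/100) / (2·(1/2)) = 49/20 m/s
check:
T_s = v_R/a_R = (49/20)/1 = 2.4500 s
reaction-phase robot travel = 2.4500·0.0400 = 0.0980 m
braking distance = 2.4500²/(2·1.0000) = 3.0013 m
person approaches 1.0000·(0.0400+2.4500) = 2.4900 m
C+Z_d+Z_r = 0.2000+0.0250+0.0200 = 0.2450 m
sum ≈ 0.0980+3.0013+2.4900+0.2450 ≈ 5.8342 m = S ✓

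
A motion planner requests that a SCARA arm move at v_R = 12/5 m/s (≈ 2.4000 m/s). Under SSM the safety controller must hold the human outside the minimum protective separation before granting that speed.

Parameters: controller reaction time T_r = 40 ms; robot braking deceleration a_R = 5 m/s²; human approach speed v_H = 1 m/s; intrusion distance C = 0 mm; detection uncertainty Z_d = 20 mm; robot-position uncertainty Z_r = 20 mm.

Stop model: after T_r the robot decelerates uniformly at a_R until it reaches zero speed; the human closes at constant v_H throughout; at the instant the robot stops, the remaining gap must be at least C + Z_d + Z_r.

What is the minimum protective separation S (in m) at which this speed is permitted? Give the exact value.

braking lasts T_s = (12/5)/5 = 0.4800 s
robot covers v_R·T_r = 2.4000·0.0400 = 0.0960 m before braking
braking distance = 2.4000²/(2·5.0000) = 0.5760 m
human over T_r+T_s: 1.0000·(0.0400+0.4800) = 0.5200 m
C+Z_d+Z_r = 0.0000+0.0200+0.0200 = 0.0400 m
S_min ≈ 0.0960+0.5760+0.5200+0.0400  ⇒  S_min = 154/125 m

S_min = 154/125 m = 1.2320 m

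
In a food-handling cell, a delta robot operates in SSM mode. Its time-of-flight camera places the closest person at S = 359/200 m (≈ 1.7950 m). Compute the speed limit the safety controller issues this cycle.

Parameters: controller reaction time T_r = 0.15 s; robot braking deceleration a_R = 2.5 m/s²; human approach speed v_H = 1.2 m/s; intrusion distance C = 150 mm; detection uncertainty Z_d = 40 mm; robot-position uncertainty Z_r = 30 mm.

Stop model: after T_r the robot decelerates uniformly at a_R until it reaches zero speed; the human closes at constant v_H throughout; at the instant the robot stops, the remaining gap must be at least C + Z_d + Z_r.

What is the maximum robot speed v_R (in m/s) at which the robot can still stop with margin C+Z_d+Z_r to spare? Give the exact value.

v_R_max = 3/2 m/s = 1.5000 m/s

at the boundary: (1/5)·v² + (63/100)·v + (-279/200) = 0
  disc = (63/100)² − 4·(1/5)·(-279/200) = 15129/10000 ; √disc = 123/100
  v_R = (−(63/100) + 123/100) / (2·(1/5)) = 3/2 m/s
check:
braking lasts T_s = (3/2)/(5/2) = 0.6000 s
reaction-phase robot travel = 1.5000·0.1500 = 0.2250 m
robot covers 1.5000·0.6000 − ½·2.5000·0.6000² = 0.4500 m while stopping
person approaches 1.2000·(0.1500+0.6000) = 0.9000 m
margins: 0.1500+0.0400+0.0300 = 0.2200 m
sum ≈ 0.2250+0.4500+0.9000+0.2200 ≈ 1.7950 m = S ✓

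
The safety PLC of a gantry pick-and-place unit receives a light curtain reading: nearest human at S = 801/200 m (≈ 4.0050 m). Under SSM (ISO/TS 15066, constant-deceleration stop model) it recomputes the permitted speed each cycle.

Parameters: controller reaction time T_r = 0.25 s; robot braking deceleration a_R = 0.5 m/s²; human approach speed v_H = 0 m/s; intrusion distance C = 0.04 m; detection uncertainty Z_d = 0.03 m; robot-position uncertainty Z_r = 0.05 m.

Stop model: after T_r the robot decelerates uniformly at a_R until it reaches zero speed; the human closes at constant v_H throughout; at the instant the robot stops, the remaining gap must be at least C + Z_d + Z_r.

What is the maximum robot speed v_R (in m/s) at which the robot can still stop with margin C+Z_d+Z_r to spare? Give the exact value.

quadratic (1)·v² + (1/4)·v + (-777/200) = 0
  disc = (1/4)² − 4·(1)·(-777/200) = 6241/400 ; √disc = 79/20
  v_R = (−(1/4) + 79/20) / (2·(1)) = 37/20 m/s
check:
T_s = v_R/a_R = (37/20)/(1/2) = 3.7000 s
robot covers v_R·T_r = 1.8500·0.2500 = 0.4625 m before braking
robot covers 1.8500·3.7000 − ½·0.5000·3.7000² = 3.4225 m while stopping
human over T_r+T_s: 0.0000·(0.2500+3.7000) = 0.0000 m
margins: 0.0400+0.0300+0.0500 = 0.1200 m
sum ≈ 0.4625+3.4225+0.0000+0.1200 ≈ 4.0050 m = S ✓

v_R_max = 37/20 m/s = 1.8500 m/s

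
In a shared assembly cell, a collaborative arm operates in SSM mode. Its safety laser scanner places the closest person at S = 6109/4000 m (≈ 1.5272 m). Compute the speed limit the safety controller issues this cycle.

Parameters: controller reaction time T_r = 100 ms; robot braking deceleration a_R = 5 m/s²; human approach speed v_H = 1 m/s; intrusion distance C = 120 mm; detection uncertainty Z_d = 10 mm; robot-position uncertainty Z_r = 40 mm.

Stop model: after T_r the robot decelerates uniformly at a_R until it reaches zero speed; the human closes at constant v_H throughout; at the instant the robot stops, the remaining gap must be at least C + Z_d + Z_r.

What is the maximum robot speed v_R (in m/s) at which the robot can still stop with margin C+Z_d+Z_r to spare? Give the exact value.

v_R_max = 47/20 m/s = 2.3500 m/s

at the boundary: (1/10)·v² + (3/10)·v + (-5029/4000) = 0
  disc = (3/10)² − 4·(1/10)·(-5029/4000) = 5929/10000 ; √disc = 77/100
  v_R = (−(3/10) + 77/100) / (2·(1/10)) = 47/20 m/s
check:
stop time T_s = (47/20)/5 = 0.4700 s
reaction-phase robot travel = 2.3500·0.1000 = 0.2350 m
robot covers 2.3500·0.4700 − ½·5.0000·0.4700² = 0.5523 m while stopping
human over T_r+T_s: 1.0000·(0.1000+0.4700) = 0.5700 m
margins: 0.1200+0.0100+0.0400 = 0.1700 m
sum ≈ 0.2350+0.5523+0.5700+0.1700 ≈ 1.5272 m = S ✓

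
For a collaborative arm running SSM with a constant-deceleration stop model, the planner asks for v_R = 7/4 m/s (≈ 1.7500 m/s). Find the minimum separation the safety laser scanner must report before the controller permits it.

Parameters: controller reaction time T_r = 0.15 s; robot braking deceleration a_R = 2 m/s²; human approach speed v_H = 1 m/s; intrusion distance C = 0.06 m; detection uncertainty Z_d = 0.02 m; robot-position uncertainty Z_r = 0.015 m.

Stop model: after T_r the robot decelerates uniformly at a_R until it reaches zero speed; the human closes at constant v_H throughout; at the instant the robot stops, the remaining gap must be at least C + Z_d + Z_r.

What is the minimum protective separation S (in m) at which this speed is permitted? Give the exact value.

T_s = v_R/a_R = (7/4)/2 = 0.8750 s
robot in T_r: 1.7500·0.1500 = 0.2625 m
robot under decel: 1.7500²/(2·2.0000) = 0.7656 m
human over T_r+T_s: 1.0000·(0.1500+0.8750) = 1.0250 m
residual clearance needed = 0.0600+0.0200+0.0150 = 0.0950 m
S_min ≈ 0.2625+0.7656+1.0250+0.0950  ⇒  S_min = 3437/1600 m

S_min = 3437/1600 m = 2.1481 m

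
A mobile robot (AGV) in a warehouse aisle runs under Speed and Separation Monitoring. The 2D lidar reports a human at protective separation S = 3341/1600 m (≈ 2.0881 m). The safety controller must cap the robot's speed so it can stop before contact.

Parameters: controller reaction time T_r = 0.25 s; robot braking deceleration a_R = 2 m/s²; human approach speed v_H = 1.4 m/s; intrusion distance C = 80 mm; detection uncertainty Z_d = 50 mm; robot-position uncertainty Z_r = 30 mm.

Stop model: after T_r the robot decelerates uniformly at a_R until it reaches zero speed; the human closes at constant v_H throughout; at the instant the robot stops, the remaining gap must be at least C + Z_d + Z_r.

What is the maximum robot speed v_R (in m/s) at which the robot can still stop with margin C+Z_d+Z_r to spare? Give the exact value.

v_R_max = 5/4 m/s = 1.2500 m/s

quadratic (1/4)·v² + (19/20)·v + (-101/64) = 0
  disc = (19/20)² − 4·(1/4)·(-101/64) = 3969/1600 ; √disc = 63/40
  v_R = (−(19/20) + 63/40) / (2·(1/4)) = 5/4 m/s
check:
T_s = v_R/a_R = (5/4)/2 = 0.6250 s
reaction-phase robot travel = 1.2500·0.2500 = 0.3125 m
braking distance = 1.2500²/(2·2.0000) = 0.3906 m
human over T_r+T_s: 1.4000·(0.2500+0.6250) = 1.2250 m
residual clearance needed = 0.0800+0.0500+0.0300 = 0.1600 m
sum ≈ 0.3125+0.3906+1.2250+0.1600 ≈ 2.0881 m = S ✓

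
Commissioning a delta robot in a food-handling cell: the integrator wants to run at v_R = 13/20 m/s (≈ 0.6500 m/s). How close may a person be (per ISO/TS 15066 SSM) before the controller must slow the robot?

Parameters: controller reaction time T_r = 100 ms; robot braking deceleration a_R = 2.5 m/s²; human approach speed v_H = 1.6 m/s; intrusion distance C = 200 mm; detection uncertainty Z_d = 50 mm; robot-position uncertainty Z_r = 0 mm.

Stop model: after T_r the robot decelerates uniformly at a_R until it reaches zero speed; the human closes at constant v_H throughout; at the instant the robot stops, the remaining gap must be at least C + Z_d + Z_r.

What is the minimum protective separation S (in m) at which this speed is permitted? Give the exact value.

S_min = 1951/2000 m = 0.9755 m

braking lasts T_s = (13/20)/(5/2) = 0.2600 s
robot in T_r: 0.6500·0.1000 = 0.0650 m
robot covers 0.6500·0.2600 − ½·2.5000·0.2600² = 0.0845 m while stopping
human over T_r+T_s: 1.6000·(0.1000+0.2600) = 0.5760 m
residual clearance needed = 0.2000+0.0500+0.0000 = 0.2500 m
S_min ≈ 0.0650+0.0845+0.5760+0.2500  ⇒  S_min = 1951/2000 m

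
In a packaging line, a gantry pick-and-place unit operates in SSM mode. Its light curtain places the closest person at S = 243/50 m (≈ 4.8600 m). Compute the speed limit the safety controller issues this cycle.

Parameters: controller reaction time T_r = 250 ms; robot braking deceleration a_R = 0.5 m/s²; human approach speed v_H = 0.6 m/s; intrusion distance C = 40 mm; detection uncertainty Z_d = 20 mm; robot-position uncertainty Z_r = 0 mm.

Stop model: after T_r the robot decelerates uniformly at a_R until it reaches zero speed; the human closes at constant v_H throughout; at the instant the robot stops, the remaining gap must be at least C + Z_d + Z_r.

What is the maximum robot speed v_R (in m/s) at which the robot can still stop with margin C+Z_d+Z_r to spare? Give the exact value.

collect terms ⇒ (1)·v_R² + (29/20)·v_R + (-93/20) = 0
  disc = (29/20)² − 4·(1)·(-93/20) = 8281/400 ; √disc = 91/20
  v_R = (−(29/20) + 91/20) / (2·(1)) = 31/20 m/s
check:
stop time T_s = (31/20)/(1/2) = 3.1000 s
robot covers v_R·T_r = 1.5500·0.2500 = 0.3875 m before braking
robot under decel: 1.5500²/(2·0.5000) = 2.4025 m
human over T_r+T_s: 0.6000·(0.2500+3.1000) = 2.0100 m
residual clearance needed = 0.0400+0.0200+0.0000 = 0.0600 m
sum ≈ 0.3875+2.4025+2.0100+0.0600 ≈ 4.8600 m = S ✓

v_R_max = 31/20 m/s = 1.5500 m/s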